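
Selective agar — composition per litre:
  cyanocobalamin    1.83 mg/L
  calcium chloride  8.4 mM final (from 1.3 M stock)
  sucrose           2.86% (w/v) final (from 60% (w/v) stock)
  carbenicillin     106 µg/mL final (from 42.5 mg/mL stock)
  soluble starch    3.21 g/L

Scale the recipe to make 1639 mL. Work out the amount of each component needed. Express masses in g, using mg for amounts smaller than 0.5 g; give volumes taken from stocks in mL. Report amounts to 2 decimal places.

cyanocobalamin 3.00 mg; calcium chloride 10.59 mL; sucrose 78.13 mL; carbenicillin 4.09 mL; soluble starch 5.26 g

Scale factor relative to 1 L: 1.639.
cyanocobalamin: 1.83 mg/L × 1.639 L = 3.00 mg
calcium chloride: V = C2·V2/C1 = 8.4 mM × 1639 mL ÷ 1300 mM = 10.59 mL
sucrose: V = C2·V2/C1 = 2.86% ÷ 60% × 1639 mL = 78.13 mL
carbenicillin: dilute stock: 106 µg/mL × 1639 mL ÷ 42500 µg/mL = 4.09 mL
soluble starch: 3.21 g/L × 1.639 L = 5.26 g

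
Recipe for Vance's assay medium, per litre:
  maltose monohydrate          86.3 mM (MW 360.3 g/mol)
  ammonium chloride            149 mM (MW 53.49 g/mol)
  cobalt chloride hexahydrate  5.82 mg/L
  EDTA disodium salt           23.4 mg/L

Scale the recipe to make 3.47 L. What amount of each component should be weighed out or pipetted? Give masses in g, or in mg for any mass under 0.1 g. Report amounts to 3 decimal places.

maltose monohydrate 107.896 g; ammonium chloride 27.656 g; cobalt chloride hexahydrate 20.195 mg; EDTA disodium salt 81.198 mg

Working volume: 3.47 L.
maltose monohydrate: 86.3 mmol/L × 360.3 g/mol × 3.47 L ÷ 1000 = 107.896 g
ammonium chloride: 149 mmol/L × 53.49 g/mol × 3.47 L ÷ 1000 = 27.656 g
cobalt chloride hexahydrate: 5.82 mg/L × 3.47 L = 20.195 mg
EDTA disodium salt: 23.4 mg/L × 3.47 L = 81.198 mg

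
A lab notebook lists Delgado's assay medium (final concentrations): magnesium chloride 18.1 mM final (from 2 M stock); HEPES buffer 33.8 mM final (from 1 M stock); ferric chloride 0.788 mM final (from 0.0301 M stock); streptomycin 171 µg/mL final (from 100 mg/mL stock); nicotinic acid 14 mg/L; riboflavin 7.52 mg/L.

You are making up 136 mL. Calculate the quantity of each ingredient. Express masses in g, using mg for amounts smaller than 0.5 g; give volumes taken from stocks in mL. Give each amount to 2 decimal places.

Scale factor relative to 1 L: 0.136.
magnesium chloride: dilute stock: 18.1 mM × 136 mL ÷ 2000 mM = 1.23 mL
HEPES buffer: V = C2·V2/C1 = 33.8 mM × 136 mL ÷ 1000 mM = 4.60 mL
ferric chloride: C1V1 = C2V2 → 0.788 mM × 136 mL ÷ 30.1 mM = 3.56 mL
streptomycin: dilute stock: 171 µg/mL × 136 mL ÷ 100000 µg/mL = 0.23 mL
nicotinic acid: 14 mg/L × 0.136 L = 1.90 mg
riboflavin: 7.52 mg/L × 0.136 L = 1.02 mg

magnesium chloride 1.23 mL; HEPES buffer 4.60 mL; ferric chloride 3.56 mL; streptomycin 0.23 mL; nicotinic acid 1.90 mg; riboflavin 1.02 mg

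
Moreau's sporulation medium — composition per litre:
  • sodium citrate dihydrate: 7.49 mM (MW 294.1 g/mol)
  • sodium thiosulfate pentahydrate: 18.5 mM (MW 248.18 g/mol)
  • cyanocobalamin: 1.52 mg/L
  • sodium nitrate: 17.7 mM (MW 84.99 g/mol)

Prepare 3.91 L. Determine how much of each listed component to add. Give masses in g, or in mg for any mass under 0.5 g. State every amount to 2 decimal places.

Scale factor relative to 1 L: 3.91.
sodium citrate dihydrate: 7.49 mmol/L × 294.1 g/mol × 3.91 L ÷ 1000 = 8.61 g
sodium thiosulfate pentahydrate: 18.5 mmol/L × 248.18 g/mol × 3.91 L ÷ 1000 = 17.95 g
cyanocobalamin: 1.52 mg/L × 3.91 L = 5.94 mg
sodium nitrate: 17.7 mmol/L × 84.99 g/mol × 3.91 L ÷ 1000 = 5.88 g

sodium citrate dihydrate 8.61 g; sodium thiosulfate pentahydrate 17.95 g; cyanocobalamin 5.94 mg; sodium nitrate 5.88 g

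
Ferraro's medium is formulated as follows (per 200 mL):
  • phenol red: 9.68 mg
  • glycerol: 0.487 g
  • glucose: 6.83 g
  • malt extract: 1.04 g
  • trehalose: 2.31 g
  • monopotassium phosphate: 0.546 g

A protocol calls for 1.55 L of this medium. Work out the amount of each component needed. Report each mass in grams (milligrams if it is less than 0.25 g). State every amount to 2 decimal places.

phenol red 75.02 mg; glycerol 3.77 g; glucose 52.93 g; malt extract 8.06 g; trehalose 17.90 g; monopotassium phosphate 4.23 g

Ratio of target to recipe volume: 1550 / 200 = 7.75.
phenol red: 9.68 mg × (1550 mL / 200 mL) = 75.02 mg
glycerol: 0.487 g × (1550 mL / 200 mL) = 3.77 g
glucose: 6.83 g × (1550 mL / 200 mL) = 52.93 g
malt extract: 1.04 g × (1550 mL / 200 mL) = 8.06 g
trehalose: 2.31 g × (1550 mL / 200 mL) = 17.90 g
monopotassium phosphate: 0.546 g × (1550 mL / 200 mL) = 4.23 g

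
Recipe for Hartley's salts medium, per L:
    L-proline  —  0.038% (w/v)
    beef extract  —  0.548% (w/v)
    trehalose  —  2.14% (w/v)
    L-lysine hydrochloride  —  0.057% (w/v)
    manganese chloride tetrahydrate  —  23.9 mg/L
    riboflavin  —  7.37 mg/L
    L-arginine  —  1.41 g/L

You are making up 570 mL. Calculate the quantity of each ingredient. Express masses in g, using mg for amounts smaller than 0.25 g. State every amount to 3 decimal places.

Scale factor relative to 1 L: 0.57.
L-proline: 0.038 g per 100 mL × 570 mL ÷ 100 = 0.2166 g = 216.600 mg
beef extract: 0.548 g per 100 mL × 570 mL ÷ 100 = 3.124 g
trehalose: 2.14% w/v = 21.4 g/L → 21.4 × 0.57 L = 12.198 g
L-lysine hydrochloride: 0.057 g per 100 mL × 570 mL ÷ 100 = 0.325 g
manganese chloride tetrahydrate: 23.9 mg/L × 0.57 L = 13.623 mg
riboflavin: 7.37 mg/L × 0.57 L = 4.201 mg
L-arginine: 1.41 g/L × 0.57 L = 0.804 g

L-proline 216.600 mg; beef extract 3.124 g; trehalose 12.198 g; L-lysine hydrochloride 0.325 g; manganese chloride tetrahydrate 13.623 mg; riboflavin 4.201 mg; L-arginine 0.804 g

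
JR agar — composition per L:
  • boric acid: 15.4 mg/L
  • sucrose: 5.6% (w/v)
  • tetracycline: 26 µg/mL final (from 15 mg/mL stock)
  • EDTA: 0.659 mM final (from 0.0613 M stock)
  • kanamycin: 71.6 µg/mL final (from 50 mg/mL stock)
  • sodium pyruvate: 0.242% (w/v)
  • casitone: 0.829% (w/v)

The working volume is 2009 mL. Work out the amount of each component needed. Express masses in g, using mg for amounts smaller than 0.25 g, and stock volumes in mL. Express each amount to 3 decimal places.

boric acid 30.939 mg; sucrose 112.504 g; tetracycline 3.482 mL; EDTA 21.598 mL; kanamycin 2.877 mL; sodium pyruvate 4.862 g; casitone 16.655 g

Target volume = 2009 mL = 2.009 L.
boric acid: 15.4 mg/L × 2.009 L = 30.939 mg
sucrose: 5.6 g per 100 mL × 2009 mL ÷ 100 = 112.504 g
tetracycline: V = C2·V2/C1 = 26 µg/mL × 2009 mL ÷ 15000 µg/mL = 3.482 mL
EDTA: V = C2·V2/C1 = 0.659 mM × 2009 mL ÷ 61.3 mM = 21.598 mL
kanamycin: C1V1 = C2V2 → 71.6 µg/mL × 2009 mL ÷ 50000 µg/mL = 2.877 mL
sodium pyruvate: 0.242% w/v = 2.42 g/L → 2.42 × 2.009 L = 4.862 g
casitone: 0.829 g per 100 mL × 2009 mL ÷ 100 = 16.655 g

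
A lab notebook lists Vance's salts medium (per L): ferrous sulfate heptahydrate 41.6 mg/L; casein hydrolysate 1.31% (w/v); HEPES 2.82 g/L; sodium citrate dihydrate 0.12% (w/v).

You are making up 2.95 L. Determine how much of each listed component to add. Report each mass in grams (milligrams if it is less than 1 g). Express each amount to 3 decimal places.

ferrous sulfate heptahydrate 122.720 mg; casein hydrolysate 38.645 g; HEPES 8.319 g; sodium citrate dihydrate 3.540 g

Working volume: 2.95 L.
ferrous sulfate heptahydrate: 41.6 mg/L × 2.95 L = 122.720 mg
casein hydrolysate: 1.31 g per 100 mL × 2950 mL ÷ 100 = 38.645 g
HEPES: 2.82 g/L × 2.95 L = 8.319 g
sodium citrate dihydrate: 0.12 g per 100 mL × 2950 mL ÷ 100 = 3.540 g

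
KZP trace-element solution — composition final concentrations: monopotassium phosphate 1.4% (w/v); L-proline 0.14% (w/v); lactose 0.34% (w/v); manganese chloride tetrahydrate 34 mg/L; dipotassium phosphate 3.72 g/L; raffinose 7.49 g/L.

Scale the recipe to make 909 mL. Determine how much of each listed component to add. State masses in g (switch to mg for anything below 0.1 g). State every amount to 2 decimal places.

monopotassium phosphate 12.73 g; L-proline 1.27 g; lactose 3.09 g; manganese chloride tetrahydrate 30.91 mg; dipotassium phosphate 3.38 g; raffinose 6.81 g

Scale factor relative to 1 L: 0.909.
monopotassium phosphate: 1.4 g per 100 mL × 909 mL ÷ 100 = 12.73 g
L-proline: 0.14% w/v = 1.4 g/L → 1.4 × 0.909 L = 1.27 g
lactose: 0.34% w/v = 3.4 g/L → 3.4 × 0.909 L = 3.09 g
manganese chloride tetrahydrate: 34 mg/L × 0.909 L = 30.91 mg
dipotassium phosphate: 3.72 g/L × 0.909 L = 3.38 g
raffinose: 7.49 g/L × 0.909 L = 6.81 g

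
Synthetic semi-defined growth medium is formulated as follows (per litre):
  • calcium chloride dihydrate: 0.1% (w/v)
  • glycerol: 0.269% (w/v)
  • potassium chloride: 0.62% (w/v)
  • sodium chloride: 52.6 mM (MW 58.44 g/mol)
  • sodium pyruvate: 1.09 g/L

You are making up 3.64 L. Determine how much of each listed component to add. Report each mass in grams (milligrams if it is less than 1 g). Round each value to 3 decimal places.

calcium chloride dihydrate 3.640 g; glycerol 9.792 g; potassium chloride 22.568 g; sodium chloride 11.189 g; sodium pyruvate 3.968 g

Working volume: 3.64 L.
calcium chloride dihydrate: 0.1% w/v = 1 g/L → 1 × 3.64 L = 3.640 g
glycerol: 0.269 g per 100 mL × 3640 mL ÷ 100 = 9.792 g
potassium chloride: 0.62 g per 100 mL × 3640 mL ÷ 100 = 22.568 g
sodium chloride: 52.6 mmol/L × 58.44 g/mol × 3.64 L ÷ 1000 = 11.189 g
sodium pyruvate: 1.09 g/L × 3.64 L = 3.968 g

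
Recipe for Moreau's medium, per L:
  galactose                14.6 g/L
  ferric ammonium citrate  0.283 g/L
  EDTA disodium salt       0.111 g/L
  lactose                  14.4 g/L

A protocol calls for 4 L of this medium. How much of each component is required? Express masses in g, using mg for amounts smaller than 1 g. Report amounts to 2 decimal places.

galactose 58.40 g; ferric ammonium citrate 1.13 g; EDTA disodium salt 444.00 mg; lactose 57.60 g

Working volume: 4 L.
galactose: 14.6 g/L × 4 L = 58.40 g
ferric ammonium citrate: 0.283 g/L × 4 L = 1.13 g
EDTA disodium salt: 0.111 g/L × 4 L = 0.444 g = 444.00 mg
lactose: 14.4 g/L × 4 L = 57.60 g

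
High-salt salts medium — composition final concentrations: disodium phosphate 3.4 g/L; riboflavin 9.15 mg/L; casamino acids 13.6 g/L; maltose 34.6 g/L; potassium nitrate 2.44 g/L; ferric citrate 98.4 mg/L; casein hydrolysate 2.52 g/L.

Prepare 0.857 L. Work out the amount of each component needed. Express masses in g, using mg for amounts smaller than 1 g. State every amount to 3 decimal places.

Scale factor relative to 1 L: 0.857.
disodium phosphate: 3.4 g/L × 0.857 L = 2.914 g
riboflavin: 9.15 mg/L × 0.857 L = 7.842 mg
casamino acids: 13.6 g/L × 0.857 L = 11.655 g
maltose: 34.6 g/L × 0.857 L = 29.652 g
potassium nitrate: 2.44 g/L × 0.857 L = 2.091 g
ferric citrate: 98.4 mg/L × 0.857 L = 84.329 mg
casein hydrolysate: 2.52 g/L × 0.857 L = 2.160 g

disodium phosphate 2.914 g; riboflavin 7.842 mg; casamino acids 11.655 g; maltose 29.652 g; potassium nitrate 2.091 g; ferric citrate 84.329 mg; casein hydrolysate 2.160 g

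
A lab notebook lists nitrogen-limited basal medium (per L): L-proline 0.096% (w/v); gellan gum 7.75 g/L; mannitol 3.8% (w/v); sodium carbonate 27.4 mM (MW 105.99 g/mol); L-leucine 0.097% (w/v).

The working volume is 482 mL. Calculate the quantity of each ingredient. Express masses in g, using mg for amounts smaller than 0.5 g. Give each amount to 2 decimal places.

Target volume = 482 mL = 0.482 L.
L-proline: 0.096 g per 100 mL × 482 mL ÷ 100 = 0.46272 g = 462.72 mg
gellan gum: 7.75 g/L × 0.482 L = 3.74 g
mannitol: 3.8 g per 100 mL × 482 mL ÷ 100 = 18.32 g
sodium carbonate: 27.4 mmol/L × 105.99 g/mol × 0.482 L ÷ 1000 = 1.40 g
L-leucine: 0.097% w/v = 0.97 g/L → 0.97 × 0.482 L = 0.46754 g = 467.54 mg

L-proline 462.72 mg; gellan gum 3.74 g; mannitol 18.32 g; sodium carbonate 1.40 g; L-leucine 467.54 mg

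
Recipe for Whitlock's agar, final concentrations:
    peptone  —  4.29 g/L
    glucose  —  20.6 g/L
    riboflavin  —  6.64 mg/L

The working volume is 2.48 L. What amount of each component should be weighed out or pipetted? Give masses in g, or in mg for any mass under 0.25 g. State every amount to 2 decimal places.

peptone 10.64 g; glucose 51.09 g; riboflavin 16.47 mg

Working volume: 2.48 L.
peptone: 4.29 g/L × 2.48 L = 10.64 g
glucose: 20.6 g/L × 2.48 L = 51.09 g
riboflavin: 6.64 mg/L × 2.48 L = 16.47 mg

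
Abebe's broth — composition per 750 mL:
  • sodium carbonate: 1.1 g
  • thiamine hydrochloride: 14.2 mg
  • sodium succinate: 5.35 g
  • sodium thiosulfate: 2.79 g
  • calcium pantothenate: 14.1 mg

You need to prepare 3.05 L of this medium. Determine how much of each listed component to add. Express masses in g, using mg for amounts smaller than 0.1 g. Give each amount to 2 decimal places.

sodium carbonate 4.47 g; thiamine hydrochloride 57.75 mg; sodium succinate 21.76 g; sodium thiosulfate 11.35 g; calcium pantothenate 57.34 mg

Ratio of target to recipe volume: 3050 / 750 = 4.06667.
sodium carbonate: 1.1 g × (3050 mL / 750 mL) = 4.47 g
thiamine hydrochloride: 14.2 mg × (3050 mL / 750 mL) = 57.75 mg
sodium succinate: 5.35 g × (3050 mL / 750 mL) = 21.76 g
sodium thiosulfate: 2.79 g × (3050 mL / 750 mL) = 11.35 g
calcium pantothenate: 14.1 mg × (3050 mL / 750 mL) = 57.34 mg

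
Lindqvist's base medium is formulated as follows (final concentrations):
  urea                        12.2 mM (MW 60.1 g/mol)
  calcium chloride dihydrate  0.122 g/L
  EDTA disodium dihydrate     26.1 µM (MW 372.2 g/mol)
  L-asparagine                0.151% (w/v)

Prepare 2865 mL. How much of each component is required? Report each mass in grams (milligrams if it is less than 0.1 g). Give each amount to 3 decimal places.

urea 2.101 g; calcium chloride dihydrate 0.350 g; EDTA disodium dihydrate 27.832 mg; L-asparagine 4.326 g

Target volume = 2865 mL = 2.865 L.
urea: 12.2 mmol/L × 60.1 g/mol × 2.865 L ÷ 1000 = 2.101 g
calcium chloride dihydrate: 0.122 g/L × 2.865 L = 0.350 g
EDTA disodium dihydrate: 26.1 µmol/L × 372.2 g/mol × 2.865 L ÷ 1000 = 27.832 mg
L-asparagine: 0.151% w/v = 1.51 g/L → 1.51 × 2.865 L = 4.326 g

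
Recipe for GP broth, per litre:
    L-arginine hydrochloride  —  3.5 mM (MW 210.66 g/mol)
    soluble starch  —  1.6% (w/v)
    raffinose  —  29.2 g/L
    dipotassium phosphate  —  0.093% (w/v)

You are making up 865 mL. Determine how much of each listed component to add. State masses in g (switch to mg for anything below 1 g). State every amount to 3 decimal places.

Working volume: 865 mL = 0.865 L.
L-arginine hydrochloride: 3.5 mmol/L × 210.66 mg/mmol × 0.865 L = 637.773 mg
soluble starch: 1.6% w/v = 16 g/L → 16 × 0.865 L = 13.840 g
raffinose: 29.2 g/L × 0.865 L = 25.258 g
dipotassium phosphate: 0.093% w/v = 0.93 g/L → 0.93 × 0.865 L = 0.80445 g = 804.450 mg

L-arginine hydrochloride 637.773 mg; soluble starch 13.840 g; raffinose 25.258 g; dipotassium phosphate 804.450 mg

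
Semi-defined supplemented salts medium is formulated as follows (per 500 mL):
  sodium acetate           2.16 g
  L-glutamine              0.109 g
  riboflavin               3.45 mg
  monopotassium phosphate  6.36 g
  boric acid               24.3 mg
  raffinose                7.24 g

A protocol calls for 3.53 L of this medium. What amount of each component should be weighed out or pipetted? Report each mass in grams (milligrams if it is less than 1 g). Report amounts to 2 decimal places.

Scale factor = 3530 mL / 500 mL = 7.06.
sodium acetate: 2.16 g × (3530 mL / 500 mL) = 15.25 g
L-glutamine: 0.109 g × (3530 mL / 500 mL) = 0.76954 g = 769.54 mg
riboflavin: 3.45 mg × (3530 mL / 500 mL) = 24.36 mg
monopotassium phosphate: 6.36 g × (3530 mL / 500 mL) = 44.90 g
boric acid: 24.3 mg × (3530 mL / 500 mL) = 171.56 mg
raffinose: 7.24 g × (3530 mL / 500 mL) = 51.11 g

sodium acetate 15.25 g; L-glutamine 769.54 mg; riboflavin 24.36 mg; monopotassium phosphate 44.90 g; boric acid 171.56 mg; raffinose 51.11 g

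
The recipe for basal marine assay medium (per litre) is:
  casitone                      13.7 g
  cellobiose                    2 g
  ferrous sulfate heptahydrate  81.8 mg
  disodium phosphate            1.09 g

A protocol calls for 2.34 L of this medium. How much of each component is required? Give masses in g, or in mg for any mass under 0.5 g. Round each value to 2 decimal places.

Scale factor = 2340 mL / 1000 mL = 2.34.
casitone: 13.7 g × (2340 mL / 1000 mL) = 32.06 g
cellobiose: 2 g × (2340 mL / 1000 mL) = 4.68 g
ferrous sulfate heptahydrate: 81.8 mg × (2340 mL / 1000 mL) = 191.41 mg
disodium phosphate: 1.09 g × (2340 mL / 1000 mL) = 2.55 g

casitone 32.06 g; cellobiose 4.68 g; ferrous sulfate heptahydrate 191.41 mg; disodium phosphate 2.55 g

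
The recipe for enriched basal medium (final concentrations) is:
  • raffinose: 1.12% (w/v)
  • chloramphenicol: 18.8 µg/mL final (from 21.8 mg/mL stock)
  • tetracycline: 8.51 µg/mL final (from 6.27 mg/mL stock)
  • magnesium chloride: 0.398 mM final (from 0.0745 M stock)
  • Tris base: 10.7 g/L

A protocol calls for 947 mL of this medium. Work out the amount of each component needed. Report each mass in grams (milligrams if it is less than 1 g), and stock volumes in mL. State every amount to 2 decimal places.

raffinose 10.61 g; chloramphenicol 0.82 mL; tetracycline 1.29 mL; magnesium chloride 5.06 mL; Tris base 10.13 g

Working volume: 947 mL = 0.947 L.
raffinose: 1.12 g per 100 mL × 947 mL ÷ 100 = 10.61 g
chloramphenicol: C1V1 = C2V2 → 18.8 µg/mL × 947 mL ÷ 21800 µg/mL = 0.82 mL
tetracycline: C1V1 = C2V2 → 8.51 µg/mL × 947 mL ÷ 6270 µg/mL = 1.29 mL
magnesium chloride: V = C2·V2/C1 = 0.398 mM × 947 mL ÷ 74.5 mM = 5.06 mL
Tris base: 10.7 g/L × 0.947 L = 10.13 g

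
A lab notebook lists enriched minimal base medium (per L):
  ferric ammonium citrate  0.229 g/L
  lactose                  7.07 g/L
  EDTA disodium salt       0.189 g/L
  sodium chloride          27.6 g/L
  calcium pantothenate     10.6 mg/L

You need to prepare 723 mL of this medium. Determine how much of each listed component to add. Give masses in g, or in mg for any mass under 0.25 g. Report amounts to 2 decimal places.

ferric ammonium citrate 165.57 mg; lactose 5.11 g; EDTA disodium salt 136.65 mg; sodium chloride 19.95 g; calcium pantothenate 7.66 mg

Working volume: 723 mL = 0.723 L.
ferric ammonium citrate: 0.229 g/L × 0.723 L = 0.165567 g = 165.57 mg
lactose: 7.07 g/L × 0.723 L = 5.11 g
EDTA disodium salt: 0.189 g/L × 0.723 L = 0.136647 g = 136.65 mg
sodium chloride: 27.6 g/L × 0.723 L = 19.95 g
calcium pantothenate: 10.6 mg/L × 0.723 L = 7.66 mg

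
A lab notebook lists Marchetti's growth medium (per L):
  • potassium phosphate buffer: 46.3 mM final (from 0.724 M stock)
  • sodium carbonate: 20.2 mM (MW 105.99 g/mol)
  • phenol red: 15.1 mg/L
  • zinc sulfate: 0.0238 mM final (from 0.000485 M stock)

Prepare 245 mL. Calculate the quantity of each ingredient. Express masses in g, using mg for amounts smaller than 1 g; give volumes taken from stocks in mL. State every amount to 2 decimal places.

potassium phosphate buffer 15.67 mL; sodium carbonate 524.54 mg; phenol red 3.70 mg; zinc sulfate 12.02 mL

Working volume: 245 mL = 0.245 L.
potassium phosphate buffer: C1V1 = C2V2 → 46.3 mM × 245 mL ÷ 724 mM = 15.67 mL
sodium carbonate: 20.2 mmol/L × 105.99 mg/mmol × 0.245 L = 524.54 mg
phenol red: 15.1 mg/L × 0.245 L = 3.70 mg
zinc sulfate: V = C2·V2/C1 = 0.0238 mM × 245 mL ÷ 0.485 mM = 12.02 mL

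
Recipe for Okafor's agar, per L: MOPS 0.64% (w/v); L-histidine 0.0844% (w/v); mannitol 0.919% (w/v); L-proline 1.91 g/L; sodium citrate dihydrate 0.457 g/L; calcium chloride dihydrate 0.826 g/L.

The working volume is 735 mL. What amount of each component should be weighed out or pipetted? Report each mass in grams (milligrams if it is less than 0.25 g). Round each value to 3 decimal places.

MOPS 4.704 g; L-histidine 0.620 g; mannitol 6.755 g; L-proline 1.404 g; sodium citrate dihydrate 0.336 g; calcium chloride dihydrate 0.607 g

Working volume: 735 mL = 0.735 L.
MOPS: 0.64% w/v = 6.4 g/L → 6.4 × 0.735 L = 4.704 g
L-histidine: 0.0844 g per 100 mL × 735 mL ÷ 100 = 0.620 g
mannitol: 0.919 g per 100 mL × 735 mL ÷ 100 = 6.755 g
L-proline: 1.91 g/L × 0.735 L = 1.404 g
sodium citrate dihydrate: 0.457 g/L × 0.735 L = 0.336 g
calcium chloride dihydrate: 0.826 g/L × 0.735 L = 0.607 g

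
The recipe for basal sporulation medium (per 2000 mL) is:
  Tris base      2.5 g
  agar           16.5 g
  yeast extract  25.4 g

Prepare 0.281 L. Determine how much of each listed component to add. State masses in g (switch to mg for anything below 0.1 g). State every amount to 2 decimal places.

Tris base 0.35 g; agar 2.32 g; yeast extract 3.57 g

Ratio of target to recipe volume: 281 / 2000 = 0.1405.
Tris base: 2.5 g × (281 mL / 2000 mL) = 0.35 g
agar: 16.5 g × (281 mL / 2000 mL) = 2.32 g
yeast extract: 25.4 g × (281 mL / 2000 mL) = 3.57 g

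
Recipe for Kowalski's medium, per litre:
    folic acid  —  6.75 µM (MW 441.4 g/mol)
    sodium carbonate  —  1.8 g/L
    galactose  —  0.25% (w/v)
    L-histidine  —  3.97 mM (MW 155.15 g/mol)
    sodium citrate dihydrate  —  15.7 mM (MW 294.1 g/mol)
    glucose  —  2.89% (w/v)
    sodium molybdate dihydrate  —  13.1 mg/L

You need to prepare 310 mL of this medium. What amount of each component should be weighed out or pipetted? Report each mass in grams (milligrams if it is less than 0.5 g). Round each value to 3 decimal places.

Working volume: 310 mL = 0.31 L.
folic acid: 6.75 µmol/L × 441.4 g/mol × 0.31 L ÷ 1000 = 0.924 mg
sodium carbonate: 1.8 g/L × 0.31 L = 0.558 g
galactose: 0.25 g per 100 mL × 310 mL ÷ 100 = 0.775 g
L-histidine: 3.97 mmol/L × 155.15 mg/mmol × 0.31 L = 190.943 mg
sodium citrate dihydrate: 15.7 mmol/L × 294.1 g/mol × 0.31 L ÷ 1000 = 1.431 g
glucose: 2.89% w/v = 28.9 g/L → 28.9 × 0.31 L = 8.959 g
sodium molybdate dihydrate: 13.1 mg/L × 0.31 L = 4.061 mg

folic acid 0.924 mg; sodium carbonate 0.558 g; galactose 0.775 g; L-histidine 190.943 mg; sodium citrate dihydrate 1.431 g; glucose 8.959 g; sodium molybdate dihydrate 4.061 mg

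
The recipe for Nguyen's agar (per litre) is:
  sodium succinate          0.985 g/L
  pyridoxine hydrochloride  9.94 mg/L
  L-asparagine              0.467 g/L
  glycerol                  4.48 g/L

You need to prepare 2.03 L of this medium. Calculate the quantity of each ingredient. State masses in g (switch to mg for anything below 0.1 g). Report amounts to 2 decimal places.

sodium succinate 2.00 g; pyridoxine hydrochloride 20.18 mg; L-asparagine 0.95 g; glycerol 9.09 g

Scale factor relative to 1 L: 2.03.
sodium succinate: 0.985 g/L × 2.03 L = 2.00 g
pyridoxine hydrochloride: 9.94 mg/L × 2.03 L = 20.18 mg
L-asparagine: 0.467 g/L × 2.03 L = 0.95 g
glycerol: 4.48 g/L × 2.03 L = 9.09 g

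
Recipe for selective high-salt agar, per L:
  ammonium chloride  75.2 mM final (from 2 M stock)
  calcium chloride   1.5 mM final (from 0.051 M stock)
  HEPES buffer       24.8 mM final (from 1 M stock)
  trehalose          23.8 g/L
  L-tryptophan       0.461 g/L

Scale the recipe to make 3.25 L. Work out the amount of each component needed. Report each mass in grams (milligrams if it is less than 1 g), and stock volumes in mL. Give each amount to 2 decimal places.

Scale factor relative to 1 L: 3.25.
ammonium chloride: V = C2·V2/C1 = 75.2 mM × 3250 mL ÷ 2000 mM = 122.20 mL
calcium chloride: C1V1 = C2V2 → 1.5 mM × 3250 mL ÷ 51 mM = 95.59 mL
HEPES buffer: dilute stock: 24.8 mM × 3250 mL ÷ 1000 mM = 80.60 mL
trehalose: 23.8 g/L × 3.25 L = 77.35 g
L-tryptophan: 0.461 g/L × 3.25 L = 1.50 g

ammonium chloride 122.20 mL; calcium chloride 95.59 mL; HEPES buffer 80.60 mL; trehalose 77.35 g; L-tryptophan 1.50 g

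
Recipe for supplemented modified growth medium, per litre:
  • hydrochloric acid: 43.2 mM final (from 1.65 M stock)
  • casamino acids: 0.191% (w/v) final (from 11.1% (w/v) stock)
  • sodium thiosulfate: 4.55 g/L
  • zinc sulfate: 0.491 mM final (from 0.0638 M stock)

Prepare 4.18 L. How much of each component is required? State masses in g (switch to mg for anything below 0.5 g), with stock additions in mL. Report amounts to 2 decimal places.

hydrochloric acid 109.44 mL; casamino acids 71.93 mL; sodium thiosulfate 19.02 g; zinc sulfate 32.17 mL

Scale factor relative to 1 L: 4.18.
hydrochloric acid: C1V1 = C2V2 → 43.2 mM × 4180 mL ÷ 1650 mM = 109.44 mL
casamino acids: C1V1 = C2V2 → 0.191% ÷ 11.1% × 4180 mL = 71.93 mL
sodium thiosulfate: 4.55 g/L × 4.18 L = 19.02 g
zinc sulfate: dilute stock: 0.491 mM × 4180 mL ÷ 63.8 mM = 32.17 mL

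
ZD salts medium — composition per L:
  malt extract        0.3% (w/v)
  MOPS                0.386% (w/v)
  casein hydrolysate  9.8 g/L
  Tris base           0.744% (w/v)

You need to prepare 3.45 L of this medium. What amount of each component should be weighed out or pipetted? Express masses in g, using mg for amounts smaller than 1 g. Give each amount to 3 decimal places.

malt extract 10.350 g; MOPS 13.317 g; casein hydrolysate 33.810 g; Tris base 25.668 g

Working volume: 3.45 L.
malt extract: 0.3 g per 100 mL × 3450 mL ÷ 100 = 10.350 g
MOPS: 0.386% w/v = 3.86 g/L → 3.86 × 3.45 L = 13.317 g
casein hydrolysate: 9.8 g/L × 3.45 L = 33.810 g
Tris base: 0.744 g per 100 mL × 3450 mL ÷ 100 = 25.668 g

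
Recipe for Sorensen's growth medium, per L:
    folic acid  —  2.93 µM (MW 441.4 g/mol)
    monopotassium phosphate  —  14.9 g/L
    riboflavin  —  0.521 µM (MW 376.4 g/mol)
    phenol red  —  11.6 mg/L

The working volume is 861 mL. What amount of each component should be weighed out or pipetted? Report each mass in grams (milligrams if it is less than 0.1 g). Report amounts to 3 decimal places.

Scale factor relative to 1 L: 0.861.
folic acid: 2.93 µmol/L × 441.4 g/mol × 0.861 L ÷ 1000 = 1.114 mg
monopotassium phosphate: 14.9 g/L × 0.861 L = 12.829 g
riboflavin: 0.521 µmol/L × 376.4 g/mol × 0.861 L ÷ 1000 = 0.169 mg
phenol red: 11.6 mg/L × 0.861 L = 9.988 mg

folic acid 1.114 mg; monopotassium phosphate 12.829 g; riboflavin 0.169 mg; phenol red 9.988 mg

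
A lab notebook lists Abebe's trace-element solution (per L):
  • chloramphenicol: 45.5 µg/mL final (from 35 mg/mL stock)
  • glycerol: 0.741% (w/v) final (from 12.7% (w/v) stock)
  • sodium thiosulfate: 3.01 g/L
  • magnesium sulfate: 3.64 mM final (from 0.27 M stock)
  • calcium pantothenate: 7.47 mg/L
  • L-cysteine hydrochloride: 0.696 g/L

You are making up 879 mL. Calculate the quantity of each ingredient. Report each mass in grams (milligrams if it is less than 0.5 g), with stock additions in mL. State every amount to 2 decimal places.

Scale factor relative to 1 L: 0.879.
chloramphenicol: C1V1 = C2V2 → 45.5 µg/mL × 879 mL ÷ 35000 µg/mL = 1.14 mL
glycerol: C1V1 = C2V2 → 0.741% ÷ 12.7% × 879 mL = 51.29 mL
sodium thiosulfate: 3.01 g/L × 0.879 L = 2.65 g
magnesium sulfate: dilute stock: 3.64 mM × 879 mL ÷ 270 mM = 11.85 mL
calcium pantothenate: 7.47 mg/L × 0.879 L = 6.57 mg
L-cysteine hydrochloride: 0.696 g/L × 0.879 L = 0.61 g

chloramphenicol 1.14 mL; glycerol 51.29 mL; sodium thiosulfate 2.65 g; magnesium sulfate 11.85 mL; calcium pantothenate 6.57 mg; L-cysteine hydrochloride 0.61 g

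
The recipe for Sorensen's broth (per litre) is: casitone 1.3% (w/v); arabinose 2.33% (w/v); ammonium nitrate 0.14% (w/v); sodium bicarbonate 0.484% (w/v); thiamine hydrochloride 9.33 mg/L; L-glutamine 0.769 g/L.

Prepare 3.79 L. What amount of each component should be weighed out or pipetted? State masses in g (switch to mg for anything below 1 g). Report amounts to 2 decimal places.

Scale factor relative to 1 L: 3.79.
casitone: 1.3 g per 100 mL × 3790 mL ÷ 100 = 49.27 g
arabinose: 2.33 g per 100 mL × 3790 mL ÷ 100 = 88.31 g
ammonium nitrate: 0.14% w/v = 1.4 g/L → 1.4 × 3.79 L = 5.31 g
sodium bicarbonate: 0.484 g per 100 mL × 3790 mL ÷ 100 = 18.34 g
thiamine hydrochloride: 9.33 mg/L × 3.79 L = 35.36 mg
L-glutamine: 0.769 g/L × 3.79 L = 2.91 g

casitone 49.27 g; arabinose 88.31 g; ammonium nitrate 5.31 g; sodium bicarbonate 18.34 g; thiamine hydrochloride 35.36 mg; L-glutamine 2.91 g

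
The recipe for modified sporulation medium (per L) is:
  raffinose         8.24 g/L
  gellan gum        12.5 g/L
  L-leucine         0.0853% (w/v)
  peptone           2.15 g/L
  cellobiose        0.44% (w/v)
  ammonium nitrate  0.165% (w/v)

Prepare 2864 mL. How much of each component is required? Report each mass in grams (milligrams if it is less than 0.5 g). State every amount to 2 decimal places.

Working volume: 2864 mL = 2.864 L.
raffinose: 8.24 g/L × 2.864 L = 23.60 g
gellan gum: 12.5 g/L × 2.864 L = 35.80 g
L-leucine: 0.0853% w/v = 0.853 g/L → 0.853 × 2.864 L = 2.44 g
peptone: 2.15 g/L × 2.864 L = 6.16 g
cellobiose: 0.44 g per 100 mL × 2864 mL ÷ 100 = 12.60 g
ammonium nitrate: 0.165 g per 100 mL × 2864 mL ÷ 100 = 4.73 g

raffinose 23.60 g; gellan gum 35.80 g; L-leucine 2.44 g; peptone 6.16 g; cellobiose 12.60 g; ammonium nitrate 4.73 g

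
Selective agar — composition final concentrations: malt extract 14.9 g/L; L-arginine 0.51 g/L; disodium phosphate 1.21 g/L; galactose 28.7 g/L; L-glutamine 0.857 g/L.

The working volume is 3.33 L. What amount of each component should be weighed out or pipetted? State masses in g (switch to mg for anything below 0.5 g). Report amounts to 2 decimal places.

malt extract 49.62 g; L-arginine 1.70 g; disodium phosphate 4.03 g; galactose 95.57 g; L-glutamine 2.85 g

Working volume: 3.33 L.
malt extract: 14.9 g/L × 3.33 L = 49.62 g
L-arginine: 0.51 g/L × 3.33 L = 1.70 g
disodium phosphate: 1.21 g/L × 3.33 L = 4.03 g
galactose: 28.7 g/L × 3.33 L = 95.57 g
L-glutamine: 0.857 g/L × 3.33 L = 2.85 g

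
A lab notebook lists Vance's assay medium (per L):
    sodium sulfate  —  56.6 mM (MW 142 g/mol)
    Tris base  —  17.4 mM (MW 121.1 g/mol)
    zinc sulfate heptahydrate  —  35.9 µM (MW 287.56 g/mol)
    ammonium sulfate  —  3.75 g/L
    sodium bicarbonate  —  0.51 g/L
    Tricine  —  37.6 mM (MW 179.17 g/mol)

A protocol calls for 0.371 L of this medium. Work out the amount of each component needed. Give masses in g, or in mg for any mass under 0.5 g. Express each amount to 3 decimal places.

Scale factor relative to 1 L: 0.371.
sodium sulfate: 56.6 mmol/L × 142 g/mol × 0.371 L ÷ 1000 = 2.982 g
Tris base: 17.4 mmol/L × 121.1 g/mol × 0.371 L ÷ 1000 = 0.782 g
zinc sulfate heptahydrate: 35.9 µmol/L × 287.56 g/mol × 0.371 L ÷ 1000 = 3.830 mg
ammonium sulfate: 3.75 g/L × 0.371 L = 1.391 g
sodium bicarbonate: 0.51 g/L × 0.371 L = 0.18921 g = 189.210 mg
Tricine: 37.6 mmol/L × 179.17 g/mol × 0.371 L ÷ 1000 = 2.499 g

sodium sulfate 2.982 g; Tris base 0.782 g; zinc sulfate heptahydrate 3.830 mg; ammonium sulfate 1.391 g; sodium bicarbonate 189.210 mg; Tricine 2.499 g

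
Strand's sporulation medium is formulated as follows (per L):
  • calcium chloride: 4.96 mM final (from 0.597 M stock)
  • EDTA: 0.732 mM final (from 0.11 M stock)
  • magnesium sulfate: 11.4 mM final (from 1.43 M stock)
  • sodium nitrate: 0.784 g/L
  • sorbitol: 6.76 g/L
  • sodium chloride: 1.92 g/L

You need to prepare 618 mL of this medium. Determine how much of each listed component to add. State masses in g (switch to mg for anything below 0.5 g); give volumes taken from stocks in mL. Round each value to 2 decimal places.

Scale factor relative to 1 L: 0.618.
calcium chloride: V = C2·V2/C1 = 4.96 mM × 618 mL ÷ 597 mM = 5.13 mL
EDTA: C1V1 = C2V2 → 0.732 mM × 618 mL ÷ 110 mM = 4.11 mL
magnesium sulfate: V = C2·V2/C1 = 11.4 mM × 618 mL ÷ 1430 mM = 4.93 mL
sodium nitrate: 0.784 g/L × 0.618 L = 0.484512 g = 484.51 mg
sorbitol: 6.76 g/L × 0.618 L = 4.18 g
sodium chloride: 1.92 g/L × 0.618 L = 1.19 g

calcium chloride 5.13 mL; EDTA 4.11 mL; magnesium sulfate 4.93 mL; sodium nitrate 484.51 mg; sorbitol 4.18 g; sodium chloride 1.19 g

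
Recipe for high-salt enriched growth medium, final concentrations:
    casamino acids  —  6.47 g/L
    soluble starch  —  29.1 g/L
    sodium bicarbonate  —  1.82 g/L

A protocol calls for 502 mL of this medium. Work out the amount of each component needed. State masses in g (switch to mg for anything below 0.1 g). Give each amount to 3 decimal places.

Working volume: 502 mL = 0.502 L.
casamino acids: 6.47 g/L × 0.502 L = 3.248 g
soluble starch: 29.1 g/L × 0.502 L = 14.608 g
sodium bicarbonate: 1.82 g/L × 0.502 L = 0.914 g

casamino acids 3.248 g; soluble starch 14.608 g; sodium bicarbonate 0.914 g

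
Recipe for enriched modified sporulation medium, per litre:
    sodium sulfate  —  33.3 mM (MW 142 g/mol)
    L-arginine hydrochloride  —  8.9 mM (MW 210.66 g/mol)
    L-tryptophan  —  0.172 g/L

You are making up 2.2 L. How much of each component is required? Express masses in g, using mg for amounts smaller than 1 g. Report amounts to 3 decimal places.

Scale factor relative to 1 L: 2.2.
sodium sulfate: 33.3 mmol/L × 142 g/mol × 2.2 L ÷ 1000 = 10.403 g
L-arginine hydrochloride: 8.9 mmol/L × 210.66 g/mol × 2.2 L ÷ 1000 = 4.125 g
L-tryptophan: 0.172 g/L × 2.2 L = 0.3784 g = 378.400 mg

sodium sulfate 10.403 g; L-arginine hydrochloride 4.125 g; L-tryptophan 378.400 mg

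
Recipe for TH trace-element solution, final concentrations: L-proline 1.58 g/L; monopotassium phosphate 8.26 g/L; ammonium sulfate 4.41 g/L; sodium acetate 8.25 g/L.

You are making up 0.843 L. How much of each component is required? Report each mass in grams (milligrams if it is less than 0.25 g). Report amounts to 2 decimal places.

L-proline 1.33 g; monopotassium phosphate 6.96 g; ammonium sulfate 3.72 g; sodium acetate 6.95 g

Working volume: 0.843 L.
L-proline: 1.58 g/L × 0.843 L = 1.33 g
monopotassium phosphate: 8.26 g/L × 0.843 L = 6.96 g
ammonium sulfate: 4.41 g/L × 0.843 L = 3.72 g
sodium acetate: 8.25 g/L × 0.843 L = 6.95 g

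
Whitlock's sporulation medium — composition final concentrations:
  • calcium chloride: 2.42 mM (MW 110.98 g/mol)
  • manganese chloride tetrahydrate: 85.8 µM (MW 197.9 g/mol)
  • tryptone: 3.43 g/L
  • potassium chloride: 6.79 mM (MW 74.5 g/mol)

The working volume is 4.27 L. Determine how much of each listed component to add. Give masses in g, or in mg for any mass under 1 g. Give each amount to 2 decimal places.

Working volume: 4.27 L.
calcium chloride: 2.42 mmol/L × 110.98 g/mol × 4.27 L ÷ 1000 = 1.15 g
manganese chloride tetrahydrate: 85.8 µmol/L × 197.9 g/mol × 4.27 L ÷ 1000 = 72.50 mg
tryptone: 3.43 g/L × 4.27 L = 14.65 g
potassium chloride: 6.79 mmol/L × 74.5 g/mol × 4.27 L ÷ 1000 = 2.16 g

calcium chloride 1.15 g; manganese chloride tetrahydrate 72.50 mg; tryptone 14.65 g; potassium chloride 2.16 g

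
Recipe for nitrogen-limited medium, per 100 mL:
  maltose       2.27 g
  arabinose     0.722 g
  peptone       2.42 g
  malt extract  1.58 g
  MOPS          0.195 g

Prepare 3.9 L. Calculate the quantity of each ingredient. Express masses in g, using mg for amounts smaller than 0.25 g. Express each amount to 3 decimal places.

maltose 88.530 g; arabinose 28.158 g; peptone 94.380 g; malt extract 61.620 g; MOPS 7.605 g

Scale factor = 3900 mL / 100 mL = 39.
maltose: 2.27 g × (3900 mL / 100 mL) = 88.530 g
arabinose: 0.722 g × (3900 mL / 100 mL) = 28.158 g
peptone: 2.42 g × (3900 mL / 100 mL) = 94.380 g
malt extract: 1.58 g × (3900 mL / 100 mL) = 61.620 g
MOPS: 0.195 g × (3900 mL / 100 mL) = 7.605 g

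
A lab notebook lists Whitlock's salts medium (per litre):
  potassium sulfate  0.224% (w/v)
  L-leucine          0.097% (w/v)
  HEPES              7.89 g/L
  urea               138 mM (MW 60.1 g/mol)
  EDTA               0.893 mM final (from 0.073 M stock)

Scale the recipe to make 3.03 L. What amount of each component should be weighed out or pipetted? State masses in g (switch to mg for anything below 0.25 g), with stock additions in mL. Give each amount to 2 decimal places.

potassium sulfate 6.79 g; L-leucine 2.94 g; HEPES 23.91 g; urea 25.13 g; EDTA 37.07 mL

Working volume: 3.03 L.
potassium sulfate: 0.224 g per 100 mL × 3030 mL ÷ 100 = 6.79 g
L-leucine: 0.097 g per 100 mL × 3030 mL ÷ 100 = 2.94 g
HEPES: 7.89 g/L × 3.03 L = 23.91 g
urea: 138 mmol/L × 60.1 g/mol × 3.03 L ÷ 1000 = 25.13 g
EDTA: C1V1 = C2V2 → 0.893 mM × 3030 mL ÷ 73 mM = 37.07 mL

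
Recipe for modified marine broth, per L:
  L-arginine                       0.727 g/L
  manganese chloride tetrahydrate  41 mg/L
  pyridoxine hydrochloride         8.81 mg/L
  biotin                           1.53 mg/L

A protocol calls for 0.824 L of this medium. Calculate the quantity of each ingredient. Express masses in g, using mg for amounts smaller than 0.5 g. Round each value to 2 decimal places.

L-arginine 0.60 g; manganese chloride tetrahydrate 33.78 mg; pyridoxine hydrochloride 7.26 mg; biotin 1.26 mg

Scale factor relative to 1 L: 0.824.
L-arginine: 0.727 g/L × 0.824 L = 0.60 g
manganese chloride tetrahydrate: 41 mg/L × 0.824 L = 33.78 mg
pyridoxine hydrochloride: 8.81 mg/L × 0.824 L = 7.26 mg
biotin: 1.53 mg/L × 0.824 L = 1.26 mg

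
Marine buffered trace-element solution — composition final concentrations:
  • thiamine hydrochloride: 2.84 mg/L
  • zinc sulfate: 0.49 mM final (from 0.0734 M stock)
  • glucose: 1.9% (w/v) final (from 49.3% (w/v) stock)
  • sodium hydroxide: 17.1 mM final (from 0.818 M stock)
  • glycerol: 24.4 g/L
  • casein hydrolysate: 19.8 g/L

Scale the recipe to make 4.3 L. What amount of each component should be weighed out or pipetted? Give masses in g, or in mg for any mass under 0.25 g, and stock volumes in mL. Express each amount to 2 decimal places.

thiamine hydrochloride 12.21 mg; zinc sulfate 28.71 mL; glucose 165.72 mL; sodium hydroxide 89.89 mL; glycerol 104.92 g; casein hydrolysate 85.14 g

Working volume: 4.3 L.
thiamine hydrochloride: 2.84 mg/L × 4.3 L = 12.21 mg
zinc sulfate: V = C2·V2/C1 = 0.49 mM × 4300 mL ÷ 73.4 mM = 28.71 mL
glucose: C1V1 = C2V2 → 1.9% ÷ 49.3% × 4300 mL = 165.72 mL
sodium hydroxide: V = C2·V2/C1 = 17.1 mM × 4300 mL ÷ 818 mM = 89.89 mL
glycerol: 24.4 g/L × 4.3 L = 104.92 g
casein hydrolysate: 19.8 g/L × 4.3 L = 85.14 g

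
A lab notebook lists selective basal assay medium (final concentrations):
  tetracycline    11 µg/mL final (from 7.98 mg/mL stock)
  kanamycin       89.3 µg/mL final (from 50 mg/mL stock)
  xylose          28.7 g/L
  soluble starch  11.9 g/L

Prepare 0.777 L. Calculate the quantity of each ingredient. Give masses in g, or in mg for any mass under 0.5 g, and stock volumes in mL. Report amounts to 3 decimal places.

Scale factor relative to 1 L: 0.777.
tetracycline: C1V1 = C2V2 → 11 µg/mL × 777 mL ÷ 7980 µg/mL = 1.071 mL
kanamycin: C1V1 = C2V2 → 89.3 µg/mL × 777 mL ÷ 50000 µg/mL = 1.388 mL
xylose: 28.7 g/L × 0.777 L = 22.300 g
soluble starch: 11.9 g/L × 0.777 L = 9.246 g

tetracycline 1.071 mL; kanamycin 1.388 mL; xylose 22.300 g; soluble starch 9.246 g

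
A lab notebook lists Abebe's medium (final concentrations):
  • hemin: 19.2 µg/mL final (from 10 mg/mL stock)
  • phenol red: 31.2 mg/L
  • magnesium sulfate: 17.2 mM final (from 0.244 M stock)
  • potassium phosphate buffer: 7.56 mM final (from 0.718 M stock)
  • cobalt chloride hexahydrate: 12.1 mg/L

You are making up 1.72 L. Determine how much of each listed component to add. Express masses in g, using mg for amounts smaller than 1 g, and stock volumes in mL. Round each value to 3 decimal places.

hemin 3.302 mL; phenol red 53.664 mg; magnesium sulfate 121.246 mL; potassium phosphate buffer 18.110 mL; cobalt chloride hexahydrate 20.812 mg

Working volume: 1.72 L.
hemin: dilute stock: 19.2 µg/mL × 1720 mL ÷ 10000 µg/mL = 3.302 mL
phenol red: 31.2 mg/L × 1.72 L = 53.664 mg
magnesium sulfate: dilute stock: 17.2 mM × 1720 mL ÷ 244 mM = 121.246 mL
potassium phosphate buffer: V = C2·V2/C1 = 7.56 mM × 1720 mL ÷ 718 mM = 18.110 mL
cobalt chloride hexahydrate: 12.1 mg/L × 1.72 L = 20.812 mg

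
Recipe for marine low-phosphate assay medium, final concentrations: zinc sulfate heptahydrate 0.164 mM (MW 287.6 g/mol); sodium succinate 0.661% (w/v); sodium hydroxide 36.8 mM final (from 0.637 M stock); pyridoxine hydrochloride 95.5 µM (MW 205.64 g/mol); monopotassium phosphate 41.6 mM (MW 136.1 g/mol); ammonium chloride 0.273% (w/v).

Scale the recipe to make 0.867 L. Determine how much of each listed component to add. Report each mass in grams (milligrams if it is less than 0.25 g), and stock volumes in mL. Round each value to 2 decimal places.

zinc sulfate heptahydrate 40.89 mg; sodium succinate 5.73 g; sodium hydroxide 50.09 mL; pyridoxine hydrochloride 17.03 mg; monopotassium phosphate 4.91 g; ammonium chloride 2.37 g

Scale factor relative to 1 L: 0.867.
zinc sulfate heptahydrate: 0.164 mmol/L × 287.6 mg/mmol × 0.867 L = 40.89 mg
sodium succinate: 0.661% w/v = 6.61 g/L → 6.61 × 0.867 L = 5.73 g
sodium hydroxide: C1V1 = C2V2 → 36.8 mM × 867 mL ÷ 637 mM = 50.09 mL
pyridoxine hydrochloride: 95.5 µmol/L × 205.64 g/mol × 0.867 L ÷ 1000 = 17.03 mg
monopotassium phosphate: 41.6 mmol/L × 136.1 g/mol × 0.867 L ÷ 1000 = 4.91 g
ammonium chloride: 0.273 g per 100 mL × 867 mL ÷ 100 = 2.37 g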